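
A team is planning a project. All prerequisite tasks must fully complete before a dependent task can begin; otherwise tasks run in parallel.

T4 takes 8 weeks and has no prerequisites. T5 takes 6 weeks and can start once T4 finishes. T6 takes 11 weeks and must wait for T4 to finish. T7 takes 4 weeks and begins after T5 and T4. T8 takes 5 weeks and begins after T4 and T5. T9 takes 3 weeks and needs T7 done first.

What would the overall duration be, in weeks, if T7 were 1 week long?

19

As given, the longest chain is T4→T5→T7→T9 = 8+6+4+3 = 21, so the finish is 21 weeks.
T7 lies on that path, so at 1 week the path becomes 18 weeks.
The binding chain switches to T4→T5→T8 = 8+6+5 = 19; finish 19 weeks.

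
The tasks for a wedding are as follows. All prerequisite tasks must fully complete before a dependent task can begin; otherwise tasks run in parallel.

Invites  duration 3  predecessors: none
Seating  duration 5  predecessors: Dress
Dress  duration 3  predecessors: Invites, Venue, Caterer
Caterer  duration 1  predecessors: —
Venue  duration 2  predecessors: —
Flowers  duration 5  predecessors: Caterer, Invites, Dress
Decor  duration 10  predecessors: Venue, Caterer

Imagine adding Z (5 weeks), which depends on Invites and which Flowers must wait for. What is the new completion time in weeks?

13

Originally the project takes 12 weeks.
With Z inserted, Flowers now waits for max(Caterer, Invites, Dress, Z).
New critical path: Invites→Z→Flowers = 3+5+5 = 13 ⇒ 13 weeks.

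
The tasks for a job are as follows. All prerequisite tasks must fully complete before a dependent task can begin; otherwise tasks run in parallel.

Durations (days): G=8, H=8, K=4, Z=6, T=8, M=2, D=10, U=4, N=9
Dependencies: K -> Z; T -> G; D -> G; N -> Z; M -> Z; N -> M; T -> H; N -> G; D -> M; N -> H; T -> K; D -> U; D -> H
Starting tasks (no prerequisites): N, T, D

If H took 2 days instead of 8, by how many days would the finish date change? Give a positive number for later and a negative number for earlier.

0

The binding path is D→H = 10+8 = 18; finish at 18 days.
H lies on that path, so at 2 days the path becomes 12 days.
The binding chain switches to T→K→Z = 8+4+6 = 18; finish 18 days.
Change in finish: 18 − 18 = +0 days.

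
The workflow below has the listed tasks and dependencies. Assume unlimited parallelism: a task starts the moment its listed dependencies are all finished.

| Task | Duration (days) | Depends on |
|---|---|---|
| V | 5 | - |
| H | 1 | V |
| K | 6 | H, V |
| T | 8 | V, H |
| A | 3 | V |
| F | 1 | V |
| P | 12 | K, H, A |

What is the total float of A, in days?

4

V→H→K→P = 5+1+6+12 = 24 sets the makespan at 24 days.
The longest chain containing A totals 20 days.
So A can slip 12 − 8 = 4 days.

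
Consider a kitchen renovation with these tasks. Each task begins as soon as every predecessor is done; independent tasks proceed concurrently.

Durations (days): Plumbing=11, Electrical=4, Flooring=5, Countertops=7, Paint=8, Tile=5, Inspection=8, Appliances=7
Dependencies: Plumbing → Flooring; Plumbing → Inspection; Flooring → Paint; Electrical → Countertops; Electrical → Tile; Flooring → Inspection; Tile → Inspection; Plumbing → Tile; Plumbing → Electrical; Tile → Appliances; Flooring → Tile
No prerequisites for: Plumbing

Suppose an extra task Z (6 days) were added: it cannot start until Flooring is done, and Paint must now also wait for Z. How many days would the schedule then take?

30

Originally the schedule takes 29 days.
With Z inserted, Paint now waits for max(Flooring, Z).
New critical path: Plumbing→Flooring→Z→Paint = 11+5+6+8 = 30 ⇒ 30 days.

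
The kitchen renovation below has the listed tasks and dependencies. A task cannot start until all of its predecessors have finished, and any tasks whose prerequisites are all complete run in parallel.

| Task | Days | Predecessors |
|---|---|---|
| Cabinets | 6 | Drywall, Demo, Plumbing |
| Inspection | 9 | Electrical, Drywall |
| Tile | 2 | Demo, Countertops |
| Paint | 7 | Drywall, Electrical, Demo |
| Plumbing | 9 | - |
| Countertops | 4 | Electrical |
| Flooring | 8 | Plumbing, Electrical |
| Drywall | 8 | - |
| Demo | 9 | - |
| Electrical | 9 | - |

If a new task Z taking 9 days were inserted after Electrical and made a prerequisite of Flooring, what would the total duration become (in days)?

Originally the project takes 18 days.
With Z inserted, Flooring now waits for max(Plumbing, Electrical, Z).
New critical path: Electrical→Z→Flooring = 9+9+8 = 26 ⇒ 26 days.

26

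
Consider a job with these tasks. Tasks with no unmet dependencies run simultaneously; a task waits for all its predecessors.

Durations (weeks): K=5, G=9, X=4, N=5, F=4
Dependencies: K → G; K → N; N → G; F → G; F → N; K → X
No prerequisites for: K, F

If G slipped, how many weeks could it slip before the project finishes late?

The longest chain is K→N→G = 5+5+9 = 19; overall finish 19 weeks.
The longest chain containing G totals 19 weeks.
Float = 19 − 19 = 0.

0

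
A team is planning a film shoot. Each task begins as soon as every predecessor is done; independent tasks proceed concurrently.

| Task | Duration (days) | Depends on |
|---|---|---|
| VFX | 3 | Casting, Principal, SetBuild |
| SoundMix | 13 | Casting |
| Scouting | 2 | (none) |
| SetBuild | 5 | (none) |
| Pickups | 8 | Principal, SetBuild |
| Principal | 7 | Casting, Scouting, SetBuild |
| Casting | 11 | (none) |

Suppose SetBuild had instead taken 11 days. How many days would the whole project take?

26

As given, the longest chain is Casting→Principal→Pickups = 11+7+8 = 26, so the finish is 26 days.
SetBuild has 6 days of float (longest path through it is 20).
That remains the longest chain; total 26 days.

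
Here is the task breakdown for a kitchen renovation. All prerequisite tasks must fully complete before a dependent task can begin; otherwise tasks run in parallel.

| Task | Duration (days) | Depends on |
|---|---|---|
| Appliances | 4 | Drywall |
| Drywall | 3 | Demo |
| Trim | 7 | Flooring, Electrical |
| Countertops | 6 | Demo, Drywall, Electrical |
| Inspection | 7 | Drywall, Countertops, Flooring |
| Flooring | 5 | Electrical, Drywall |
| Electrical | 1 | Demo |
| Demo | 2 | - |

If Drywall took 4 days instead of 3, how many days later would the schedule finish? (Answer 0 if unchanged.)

The binding path is Demo→Drywall→Countertops→Inspection = 2+3+6+7 = 18; finish at 18 days.
Drywall is on the critical path; changing it to 4 makes that path 19 days.
That remains the longest chain; total 19 days.
Change in finish: 19 − 18 = +1 days.

1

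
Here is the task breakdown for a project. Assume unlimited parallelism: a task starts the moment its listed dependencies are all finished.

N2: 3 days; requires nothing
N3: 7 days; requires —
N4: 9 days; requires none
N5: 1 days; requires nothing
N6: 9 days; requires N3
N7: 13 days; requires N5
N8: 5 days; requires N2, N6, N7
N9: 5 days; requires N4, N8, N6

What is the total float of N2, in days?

13

The longest chain is N3→N6→N8→N9 = 7+9+5+5 = 26; overall finish 26 days.
Longest path through N2: 13 days (earliest finish 3, latest finish 16).
So N2 can slip 16 − 3 = 13 days.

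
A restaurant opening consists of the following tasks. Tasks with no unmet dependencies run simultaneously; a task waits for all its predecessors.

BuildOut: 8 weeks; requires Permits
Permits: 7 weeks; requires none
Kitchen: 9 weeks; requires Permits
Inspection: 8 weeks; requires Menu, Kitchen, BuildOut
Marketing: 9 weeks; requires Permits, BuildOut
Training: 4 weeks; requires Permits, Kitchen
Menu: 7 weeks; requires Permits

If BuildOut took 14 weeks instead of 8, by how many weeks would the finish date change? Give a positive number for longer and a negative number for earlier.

6

Critical path before the change: Permits→BuildOut→Marketing = 7+8+9 = 24 giving 24 weeks.
BuildOut lies on that path, so at 14 weeks the path becomes 30 weeks.
That remains the longest chain; total 30 weeks.
Change in finish: 30 − 24 = +6 weeks.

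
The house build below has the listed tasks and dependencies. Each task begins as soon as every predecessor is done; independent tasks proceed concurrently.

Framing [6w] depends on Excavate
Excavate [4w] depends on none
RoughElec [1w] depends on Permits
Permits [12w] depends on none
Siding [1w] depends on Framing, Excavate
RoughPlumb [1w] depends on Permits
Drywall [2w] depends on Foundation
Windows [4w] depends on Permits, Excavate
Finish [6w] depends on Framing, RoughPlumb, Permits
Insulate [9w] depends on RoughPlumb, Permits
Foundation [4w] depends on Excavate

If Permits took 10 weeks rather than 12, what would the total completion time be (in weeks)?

20

Critical path before the change: Permits→RoughPlumb→Insulate = 12+1+9 = 22 giving 22 weeks.
Permits is on the critical path; changing it to 10 makes that path 20 weeks.
The critical path is still Permits→RoughPlumb→Insulate; finish is now 20 weeks.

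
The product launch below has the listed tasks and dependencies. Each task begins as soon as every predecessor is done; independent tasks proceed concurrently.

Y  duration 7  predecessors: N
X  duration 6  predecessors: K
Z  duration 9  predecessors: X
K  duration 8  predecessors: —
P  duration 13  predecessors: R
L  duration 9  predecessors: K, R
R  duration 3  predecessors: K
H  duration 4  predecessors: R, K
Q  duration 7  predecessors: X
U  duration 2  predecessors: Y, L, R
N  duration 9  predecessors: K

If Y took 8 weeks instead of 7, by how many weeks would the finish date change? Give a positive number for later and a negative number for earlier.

1

As given, the longest chain is K→N→Y→U = 8+9+7+2 = 26, so the finish is 26 weeks.
Since Y is critical, the +1 change carries straight to that chain (now 27 weeks).
That remains the longest chain; total 27 weeks.
Change in finish: 27 − 26 = +1 weeks.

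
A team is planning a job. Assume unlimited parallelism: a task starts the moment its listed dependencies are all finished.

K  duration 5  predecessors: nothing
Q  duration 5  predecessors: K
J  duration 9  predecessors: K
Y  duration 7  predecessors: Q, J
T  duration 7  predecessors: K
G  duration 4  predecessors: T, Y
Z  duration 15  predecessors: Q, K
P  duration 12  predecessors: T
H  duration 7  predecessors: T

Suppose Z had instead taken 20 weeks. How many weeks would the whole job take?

30

Critical path before the change: K→Q→Z = 5+5+15 = 25 giving 25 weeks.
Z is on the critical path; changing it to 20 makes that path 30 weeks.
The critical path is still K→Q→Z; finish is now 30 weeks.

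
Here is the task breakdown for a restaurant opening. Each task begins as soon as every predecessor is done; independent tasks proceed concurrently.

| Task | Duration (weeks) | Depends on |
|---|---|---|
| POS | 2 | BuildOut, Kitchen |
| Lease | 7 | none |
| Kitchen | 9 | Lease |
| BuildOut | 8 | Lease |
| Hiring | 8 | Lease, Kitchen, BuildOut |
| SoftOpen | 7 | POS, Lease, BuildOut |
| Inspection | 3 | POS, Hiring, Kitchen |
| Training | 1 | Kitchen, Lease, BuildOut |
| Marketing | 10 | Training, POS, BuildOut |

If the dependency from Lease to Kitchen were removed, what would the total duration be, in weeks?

With the dependency in place, Lease→Kitchen→POS→Marketing = 7+9+2+10 = 28 sets the finish at 28 weeks.
Without Lease→Kitchen, Kitchen's earliest start moves from 7 to 0.
New critical path: Lease→BuildOut→POS→Marketing = 7+8+2+10 = 27 ⇒ 27 weeks.

27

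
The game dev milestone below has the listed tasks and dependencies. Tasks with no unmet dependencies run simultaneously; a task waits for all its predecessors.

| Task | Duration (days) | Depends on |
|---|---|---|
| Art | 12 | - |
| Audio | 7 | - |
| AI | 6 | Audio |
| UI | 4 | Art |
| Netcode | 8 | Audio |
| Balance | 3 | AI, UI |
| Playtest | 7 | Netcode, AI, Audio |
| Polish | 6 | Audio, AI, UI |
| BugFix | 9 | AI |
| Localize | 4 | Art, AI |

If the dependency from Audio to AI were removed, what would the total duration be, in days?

22

Before: longest chain Art→UI→Polish = 12+4+6 = 22, finish 22.
Without Audio→AI, AI's earliest start moves from 7 to 0.
After: Art→UI→Polish = 12+4+6 = 22 → 22 days.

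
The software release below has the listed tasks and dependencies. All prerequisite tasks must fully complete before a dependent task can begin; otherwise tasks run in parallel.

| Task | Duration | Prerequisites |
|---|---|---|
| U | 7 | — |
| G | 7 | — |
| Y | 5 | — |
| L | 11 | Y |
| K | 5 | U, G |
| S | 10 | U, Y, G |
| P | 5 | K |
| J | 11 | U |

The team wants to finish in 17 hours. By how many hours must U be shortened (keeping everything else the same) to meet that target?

Current finish: 18 hours; target: 17.
U is on every critical path, so each hour cut from U cuts the finish by one (this holds down to a finish of 17).
Need 18 − 17 = 1 hour off U → U becomes 6 hours, finish becomes 17.

1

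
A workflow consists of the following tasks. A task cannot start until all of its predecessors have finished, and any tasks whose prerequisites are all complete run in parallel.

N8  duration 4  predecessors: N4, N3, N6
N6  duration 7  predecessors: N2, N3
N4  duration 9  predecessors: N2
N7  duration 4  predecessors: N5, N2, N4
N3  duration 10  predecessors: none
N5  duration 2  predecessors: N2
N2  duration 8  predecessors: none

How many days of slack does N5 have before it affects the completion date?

7

The longest chain is N2→N4→N7 = 8+9+4 = 21; overall finish 21 days.
The longest chain containing N5 totals 14 days.
Slack of N5 = 15 − 8 = 7 days.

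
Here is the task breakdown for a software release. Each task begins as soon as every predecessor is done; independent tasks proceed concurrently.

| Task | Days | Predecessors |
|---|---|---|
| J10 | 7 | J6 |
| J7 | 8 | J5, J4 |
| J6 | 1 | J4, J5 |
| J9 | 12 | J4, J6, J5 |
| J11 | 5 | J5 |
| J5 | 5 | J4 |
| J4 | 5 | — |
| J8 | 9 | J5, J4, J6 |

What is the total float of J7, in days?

J4→J5→J6→J9 = 5+5+1+12 = 23 sets the makespan at 23 days.
J7 finishes as early as 18 and must finish by 23.
So J7 can slip 23 − 18 = 5 days.

5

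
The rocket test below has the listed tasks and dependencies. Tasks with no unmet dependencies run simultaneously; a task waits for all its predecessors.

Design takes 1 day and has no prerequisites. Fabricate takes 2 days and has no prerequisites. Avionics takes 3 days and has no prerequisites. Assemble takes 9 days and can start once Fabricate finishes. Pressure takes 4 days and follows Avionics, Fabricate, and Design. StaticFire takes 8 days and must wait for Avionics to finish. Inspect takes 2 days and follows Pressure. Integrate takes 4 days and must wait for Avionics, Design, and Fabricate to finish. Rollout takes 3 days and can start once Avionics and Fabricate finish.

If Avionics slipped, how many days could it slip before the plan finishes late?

The longest chain is Fabricate→Assemble = 2+9 = 11; overall finish 11 days.
Avionics finishes as early as 3 and must finish by 3.
Float = 11 − 11 = 0.

0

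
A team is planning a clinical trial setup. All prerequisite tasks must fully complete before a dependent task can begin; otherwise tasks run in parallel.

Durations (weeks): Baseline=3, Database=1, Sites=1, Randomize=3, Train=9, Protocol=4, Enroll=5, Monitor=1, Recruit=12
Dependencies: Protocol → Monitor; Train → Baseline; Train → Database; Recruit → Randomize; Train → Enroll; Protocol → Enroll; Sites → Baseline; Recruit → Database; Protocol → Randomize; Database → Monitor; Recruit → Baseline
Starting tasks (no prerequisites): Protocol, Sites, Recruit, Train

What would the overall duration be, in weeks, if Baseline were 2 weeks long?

15

As given, the longest chain is Recruit→Baseline = 12+3 = 15, so the finish is 15 weeks.
Baseline is on the critical path; changing it to 2 makes that path 14 weeks.
New critical path: Recruit→Randomize = 12+3 = 15 ⇒ 15 weeks.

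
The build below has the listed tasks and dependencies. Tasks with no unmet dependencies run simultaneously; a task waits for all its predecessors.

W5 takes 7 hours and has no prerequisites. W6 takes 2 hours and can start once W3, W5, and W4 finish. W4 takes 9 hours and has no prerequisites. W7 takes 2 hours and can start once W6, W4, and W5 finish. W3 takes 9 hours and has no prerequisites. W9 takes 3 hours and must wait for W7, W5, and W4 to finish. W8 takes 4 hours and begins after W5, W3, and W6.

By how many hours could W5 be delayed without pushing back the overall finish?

The longest chain is W3→W6→W7→W9 = 9+2+2+3 = 16; overall finish 16 hours.
The longest chain containing W5 totals 14 hours.
Slack of W5 = 2 − 0 = 2 hours.

2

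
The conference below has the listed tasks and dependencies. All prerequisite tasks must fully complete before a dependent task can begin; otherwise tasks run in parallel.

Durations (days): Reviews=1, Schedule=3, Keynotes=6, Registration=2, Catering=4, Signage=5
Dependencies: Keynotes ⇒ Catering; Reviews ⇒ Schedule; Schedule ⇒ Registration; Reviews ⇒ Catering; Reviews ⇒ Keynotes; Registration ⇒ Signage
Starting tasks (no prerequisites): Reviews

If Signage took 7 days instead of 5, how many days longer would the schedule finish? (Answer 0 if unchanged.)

Baseline: Reviews→Schedule→Registration→Signage = 1+3+2+5 = 11 → 11 days.
Signage is on the critical path; changing it to 7 makes that path 13 days.
No other chain overtakes it, so the finish is 13 days.
Change in finish: 13 − 11 = +2 days.

2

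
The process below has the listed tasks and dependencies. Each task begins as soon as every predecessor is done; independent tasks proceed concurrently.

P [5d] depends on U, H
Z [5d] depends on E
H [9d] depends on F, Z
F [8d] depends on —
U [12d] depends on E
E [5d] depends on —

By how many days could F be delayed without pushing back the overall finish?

2

Critical path: E→Z→H→P = 5+5+9+5 = 24, so the finish is 24 days.
The longest chain containing F totals 22 days.
So F can slip 10 − 8 = 2 days.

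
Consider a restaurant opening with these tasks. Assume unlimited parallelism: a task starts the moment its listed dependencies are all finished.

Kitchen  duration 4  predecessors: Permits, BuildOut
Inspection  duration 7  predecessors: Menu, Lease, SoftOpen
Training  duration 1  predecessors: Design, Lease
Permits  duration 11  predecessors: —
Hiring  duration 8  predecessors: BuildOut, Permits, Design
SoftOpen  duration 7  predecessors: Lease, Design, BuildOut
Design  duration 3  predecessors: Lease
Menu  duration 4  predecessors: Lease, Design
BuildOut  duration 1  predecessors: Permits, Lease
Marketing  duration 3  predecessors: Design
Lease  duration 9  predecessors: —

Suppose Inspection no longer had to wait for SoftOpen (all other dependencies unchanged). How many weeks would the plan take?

23

Before: longest chain Lease→Design→SoftOpen→Inspection = 9+3+7+7 = 26, finish 26.
Without SoftOpen→Inspection, Inspection's earliest start moves from 19 to 16.
After: Lease→Design→Menu→Inspection = 9+3+4+7 = 23 → 23 weeks.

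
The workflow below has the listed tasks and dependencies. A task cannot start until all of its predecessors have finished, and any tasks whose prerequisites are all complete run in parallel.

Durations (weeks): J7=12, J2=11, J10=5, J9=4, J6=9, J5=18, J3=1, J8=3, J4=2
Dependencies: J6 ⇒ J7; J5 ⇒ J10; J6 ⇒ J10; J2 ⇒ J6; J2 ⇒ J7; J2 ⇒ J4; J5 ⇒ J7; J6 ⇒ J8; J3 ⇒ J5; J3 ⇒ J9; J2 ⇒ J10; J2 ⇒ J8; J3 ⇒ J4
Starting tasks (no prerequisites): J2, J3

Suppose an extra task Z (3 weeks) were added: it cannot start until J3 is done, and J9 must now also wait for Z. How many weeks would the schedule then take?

Originally the schedule takes 32 weeks.
With Z inserted, J9 now waits for max(J3, Z).
New critical path: J2→J6→J7 = 11+9+12 = 32 ⇒ 32 weeks.

32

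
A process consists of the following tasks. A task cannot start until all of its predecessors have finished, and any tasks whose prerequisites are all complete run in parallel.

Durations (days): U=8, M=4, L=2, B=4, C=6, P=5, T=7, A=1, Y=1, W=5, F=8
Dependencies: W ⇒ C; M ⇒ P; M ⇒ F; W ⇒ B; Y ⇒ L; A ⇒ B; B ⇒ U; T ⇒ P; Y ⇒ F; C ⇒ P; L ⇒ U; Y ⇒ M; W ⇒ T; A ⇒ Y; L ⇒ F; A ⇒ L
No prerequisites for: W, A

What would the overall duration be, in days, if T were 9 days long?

19

Baseline: W→T→P = 5+7+5 = 17 → 17 days.
T lies on that path, so at 9 days the path becomes 19 days.
That remains the longest chain; total 19 days.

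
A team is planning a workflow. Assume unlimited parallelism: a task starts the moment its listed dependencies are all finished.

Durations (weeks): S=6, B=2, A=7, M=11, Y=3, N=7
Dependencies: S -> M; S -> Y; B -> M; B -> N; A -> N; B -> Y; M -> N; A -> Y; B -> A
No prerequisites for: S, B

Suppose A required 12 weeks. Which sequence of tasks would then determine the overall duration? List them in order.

S, M, N

Critical path before the change: S→M→N = 6+11+7 = 24 giving 24 weeks.
A has 8 weeks of float (longest path through it is 16).
The critical path is still S→M→N; finish is now 24 weeks.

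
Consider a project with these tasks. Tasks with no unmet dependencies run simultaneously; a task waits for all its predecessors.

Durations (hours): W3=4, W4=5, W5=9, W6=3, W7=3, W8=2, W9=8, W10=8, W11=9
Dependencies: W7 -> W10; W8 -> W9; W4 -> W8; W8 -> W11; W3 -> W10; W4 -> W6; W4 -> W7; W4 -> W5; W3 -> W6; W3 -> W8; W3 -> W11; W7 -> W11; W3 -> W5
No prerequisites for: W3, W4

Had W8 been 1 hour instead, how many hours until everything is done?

Critical path before the change: W4→W7→W11 = 5+3+9 = 17 giving 17 hours.
The longest path through W8 is only 16 hours, so W8 has float 1.
No other chain overtakes it, so the finish is 17 hours.

17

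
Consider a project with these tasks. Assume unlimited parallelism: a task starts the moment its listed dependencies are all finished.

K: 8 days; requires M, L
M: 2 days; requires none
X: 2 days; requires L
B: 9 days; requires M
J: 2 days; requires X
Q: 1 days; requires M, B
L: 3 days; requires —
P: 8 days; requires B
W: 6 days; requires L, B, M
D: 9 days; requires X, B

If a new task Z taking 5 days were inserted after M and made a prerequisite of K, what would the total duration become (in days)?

20

Originally the project takes 20 days.
With Z inserted, K now waits for max(M, L, Z).
New critical path: M→B→D = 2+9+9 = 20 ⇒ 20 days.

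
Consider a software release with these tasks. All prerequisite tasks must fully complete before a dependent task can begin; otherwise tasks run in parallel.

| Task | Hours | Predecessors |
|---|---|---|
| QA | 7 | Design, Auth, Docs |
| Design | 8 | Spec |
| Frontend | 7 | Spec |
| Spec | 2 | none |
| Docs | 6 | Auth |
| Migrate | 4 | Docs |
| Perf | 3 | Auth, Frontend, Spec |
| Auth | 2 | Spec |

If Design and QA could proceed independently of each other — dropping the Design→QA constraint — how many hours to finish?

Before: longest chain Spec→Design→QA = 2+8+7 = 17, finish 17.
Dropping Design→QA doesn't change QA's earliest start (10); another predecessor still binds.
The longest chain is now Spec→Auth→Docs→QA = 2+2+6+7 = 17, so the schedule takes 17 hours.

17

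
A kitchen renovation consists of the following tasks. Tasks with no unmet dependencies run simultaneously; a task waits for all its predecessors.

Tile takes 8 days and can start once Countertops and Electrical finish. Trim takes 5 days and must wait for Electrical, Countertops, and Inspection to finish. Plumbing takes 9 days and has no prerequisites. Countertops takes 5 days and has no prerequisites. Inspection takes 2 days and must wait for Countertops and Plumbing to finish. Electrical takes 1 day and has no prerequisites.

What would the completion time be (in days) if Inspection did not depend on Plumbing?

Before: longest chain Plumbing→Inspection→Trim = 9+2+5 = 16, finish 16.
Without Plumbing→Inspection, Inspection's earliest start moves from 9 to 5.
The longest chain is now Countertops→Tile = 5+8 = 13, so the job takes 13 days.

13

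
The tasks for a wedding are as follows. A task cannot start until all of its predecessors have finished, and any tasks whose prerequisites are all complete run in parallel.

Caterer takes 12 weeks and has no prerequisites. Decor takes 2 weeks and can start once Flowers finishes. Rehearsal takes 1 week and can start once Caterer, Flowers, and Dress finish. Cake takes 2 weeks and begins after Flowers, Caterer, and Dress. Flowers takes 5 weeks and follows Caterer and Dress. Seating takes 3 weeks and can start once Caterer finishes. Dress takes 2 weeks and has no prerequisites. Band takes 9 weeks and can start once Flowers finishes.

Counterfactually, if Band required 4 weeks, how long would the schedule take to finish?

21

Critical path before the change: Caterer→Flowers→Band = 12+5+9 = 26 giving 26 weeks.
Since Band is critical, the -5 change carries straight to that chain (now 21 weeks).
No other chain overtakes it, so the finish is 21 weeks.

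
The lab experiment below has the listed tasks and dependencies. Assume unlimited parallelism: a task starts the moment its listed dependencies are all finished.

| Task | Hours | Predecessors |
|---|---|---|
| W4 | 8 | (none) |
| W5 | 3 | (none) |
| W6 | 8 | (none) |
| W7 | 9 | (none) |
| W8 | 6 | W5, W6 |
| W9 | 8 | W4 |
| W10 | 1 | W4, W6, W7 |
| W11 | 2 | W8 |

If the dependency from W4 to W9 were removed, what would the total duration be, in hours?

16

Before: longest chain W4→W9 = 8+8 = 16, finish 16.
Without W4→W9, W9's earliest start moves from 8 to 0.
After: W6→W8→W11 = 8+6+2 = 16 → 16 hours.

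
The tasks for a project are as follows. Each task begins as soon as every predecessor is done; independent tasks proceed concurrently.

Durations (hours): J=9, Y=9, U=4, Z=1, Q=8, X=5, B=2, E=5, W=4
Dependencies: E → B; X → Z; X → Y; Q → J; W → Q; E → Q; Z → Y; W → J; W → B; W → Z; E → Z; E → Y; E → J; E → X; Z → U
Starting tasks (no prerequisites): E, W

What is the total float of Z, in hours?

2

Critical path: E→Q→J = 5+8+9 = 22, so the finish is 22 hours.
The longest chain containing Z totals 20 hours.
Float = 22 − 20 = 2.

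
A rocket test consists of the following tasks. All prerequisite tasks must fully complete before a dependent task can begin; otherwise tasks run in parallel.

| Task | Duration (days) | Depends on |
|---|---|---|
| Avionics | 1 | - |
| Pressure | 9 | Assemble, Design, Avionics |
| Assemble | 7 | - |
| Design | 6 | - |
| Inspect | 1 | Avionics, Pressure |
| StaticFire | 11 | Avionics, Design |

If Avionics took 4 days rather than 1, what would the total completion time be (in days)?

17

Critical path before the change: Design→StaticFire = 6+11 = 17 giving 17 days.
The longest path through Avionics is only 12 days, so Avionics has float 5.
The critical path is still Design→StaticFire; finish is now 17 days.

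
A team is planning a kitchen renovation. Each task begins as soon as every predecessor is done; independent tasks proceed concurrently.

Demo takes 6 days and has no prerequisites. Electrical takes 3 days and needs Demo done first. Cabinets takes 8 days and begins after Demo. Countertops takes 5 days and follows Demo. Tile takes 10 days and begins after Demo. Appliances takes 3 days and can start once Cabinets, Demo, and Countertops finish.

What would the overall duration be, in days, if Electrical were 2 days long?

17

Critical path before the change: Demo→Cabinets→Appliances = 6+8+3 = 17 giving 17 days.
Electrical is off the critical path — its longest chain is 9 days, giving 8 of slack.
No other chain overtakes it, so the finish is 17 days.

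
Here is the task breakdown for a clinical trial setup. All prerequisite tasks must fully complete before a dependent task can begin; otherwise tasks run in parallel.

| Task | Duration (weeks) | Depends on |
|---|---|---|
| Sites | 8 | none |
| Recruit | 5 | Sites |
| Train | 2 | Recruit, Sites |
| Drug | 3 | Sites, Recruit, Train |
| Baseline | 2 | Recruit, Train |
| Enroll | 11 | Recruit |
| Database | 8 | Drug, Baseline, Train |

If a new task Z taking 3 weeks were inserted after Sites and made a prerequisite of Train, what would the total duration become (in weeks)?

26

Originally the plan takes 26 weeks.
With Z inserted, Train now waits for max(Recruit, Sites, Z).
New critical path: Sites→Recruit→Train→Drug→Database = 8+5+2+3+8 = 26 ⇒ 26 weeks.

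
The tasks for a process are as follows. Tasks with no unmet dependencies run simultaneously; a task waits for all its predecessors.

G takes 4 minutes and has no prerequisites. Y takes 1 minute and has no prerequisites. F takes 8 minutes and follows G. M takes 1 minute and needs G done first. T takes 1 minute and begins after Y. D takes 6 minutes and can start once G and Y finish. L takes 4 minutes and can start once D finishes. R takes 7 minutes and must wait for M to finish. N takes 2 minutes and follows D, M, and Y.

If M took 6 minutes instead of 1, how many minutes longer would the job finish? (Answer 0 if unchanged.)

3

Actual critical path: G→D→L = 4+6+4 = 14 ⇒ 14 minutes.
M has 2 minutes of float (longest path through it is 12).
The binding chain switches to G→M→R = 4+6+7 = 17; finish 17 minutes.
Change in finish: 17 − 14 = +3 minutes.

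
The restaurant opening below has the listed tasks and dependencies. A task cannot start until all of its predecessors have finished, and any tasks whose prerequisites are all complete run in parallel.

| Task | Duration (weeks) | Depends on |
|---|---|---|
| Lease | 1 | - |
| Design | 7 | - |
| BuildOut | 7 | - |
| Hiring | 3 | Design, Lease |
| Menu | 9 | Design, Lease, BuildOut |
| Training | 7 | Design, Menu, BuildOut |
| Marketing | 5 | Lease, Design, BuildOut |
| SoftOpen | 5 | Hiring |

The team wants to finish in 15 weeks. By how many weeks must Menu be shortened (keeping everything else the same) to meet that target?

Current finish: 23 weeks; target: 15.
Menu is on every critical path, so each week cut from Menu cuts the finish by one (this holds down to a finish of 15).
Need 23 − 15 = 8 weeks off Menu → Menu becomes 1 week, finish becomes 15.

8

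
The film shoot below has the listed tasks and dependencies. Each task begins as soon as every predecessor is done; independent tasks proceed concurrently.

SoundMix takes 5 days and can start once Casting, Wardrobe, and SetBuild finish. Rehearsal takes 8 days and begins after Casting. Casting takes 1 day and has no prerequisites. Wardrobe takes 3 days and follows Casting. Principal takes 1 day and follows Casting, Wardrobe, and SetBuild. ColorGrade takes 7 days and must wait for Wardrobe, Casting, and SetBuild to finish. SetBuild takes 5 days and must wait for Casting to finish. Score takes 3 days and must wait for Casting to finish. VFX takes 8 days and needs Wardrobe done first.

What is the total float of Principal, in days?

6

The longest chain is Casting→SetBuild→ColorGrade = 1+5+7 = 13; overall finish 13 days.
The longest chain containing Principal totals 7 days.
Slack of Principal = 12 − 6 = 6 days.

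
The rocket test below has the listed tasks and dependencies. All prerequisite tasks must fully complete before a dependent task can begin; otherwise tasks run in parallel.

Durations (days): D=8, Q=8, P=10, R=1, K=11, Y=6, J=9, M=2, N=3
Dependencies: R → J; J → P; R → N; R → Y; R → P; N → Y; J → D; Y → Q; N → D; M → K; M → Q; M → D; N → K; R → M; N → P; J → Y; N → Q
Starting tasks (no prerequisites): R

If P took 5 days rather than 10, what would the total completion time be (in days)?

24

Baseline: R→J→Y→Q = 1+9+6+8 = 24 → 24 days.
The longest path through P is only 20 days, so P has float 4.
The critical path is still R→J→Y→Q; finish is now 24 days.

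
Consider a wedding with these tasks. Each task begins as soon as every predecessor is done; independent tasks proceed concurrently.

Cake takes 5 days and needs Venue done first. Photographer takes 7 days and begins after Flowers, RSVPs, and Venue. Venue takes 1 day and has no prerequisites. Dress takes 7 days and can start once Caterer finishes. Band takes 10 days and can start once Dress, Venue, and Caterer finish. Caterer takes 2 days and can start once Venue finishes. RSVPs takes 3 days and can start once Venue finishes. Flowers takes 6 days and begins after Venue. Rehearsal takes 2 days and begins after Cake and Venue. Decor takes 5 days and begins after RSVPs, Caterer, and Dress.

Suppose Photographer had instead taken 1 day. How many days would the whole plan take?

Baseline: Venue→Caterer→Dress→Band = 1+2+7+10 = 20 → 20 days.
Photographer has 6 days of float (longest path through it is 14).
That remains the longest chain; total 20 days.

20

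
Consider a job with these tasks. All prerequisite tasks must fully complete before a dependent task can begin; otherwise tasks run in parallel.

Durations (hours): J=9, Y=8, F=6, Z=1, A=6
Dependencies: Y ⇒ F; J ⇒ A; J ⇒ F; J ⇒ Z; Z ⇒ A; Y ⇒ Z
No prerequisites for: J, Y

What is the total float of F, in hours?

Critical path: J→Z→A = 9+1+6 = 16, so the finish is 16 hours.
Longest path through F: 15 hours (earliest finish 15, latest finish 16).
So F can slip 16 − 15 = 1 hour.

1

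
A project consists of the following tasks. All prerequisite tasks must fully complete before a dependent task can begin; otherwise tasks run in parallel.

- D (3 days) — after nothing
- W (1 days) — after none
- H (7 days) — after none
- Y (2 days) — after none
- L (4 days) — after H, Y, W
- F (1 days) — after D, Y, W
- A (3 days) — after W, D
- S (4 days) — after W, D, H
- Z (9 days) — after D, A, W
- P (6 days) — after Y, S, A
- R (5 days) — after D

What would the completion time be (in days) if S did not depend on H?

15

Before: longest chain H→S→P = 7+4+6 = 17, finish 17.
Without H→S, S's earliest start moves from 7 to 3.
New critical path: D→A→Z = 3+3+9 = 15 ⇒ 15 days.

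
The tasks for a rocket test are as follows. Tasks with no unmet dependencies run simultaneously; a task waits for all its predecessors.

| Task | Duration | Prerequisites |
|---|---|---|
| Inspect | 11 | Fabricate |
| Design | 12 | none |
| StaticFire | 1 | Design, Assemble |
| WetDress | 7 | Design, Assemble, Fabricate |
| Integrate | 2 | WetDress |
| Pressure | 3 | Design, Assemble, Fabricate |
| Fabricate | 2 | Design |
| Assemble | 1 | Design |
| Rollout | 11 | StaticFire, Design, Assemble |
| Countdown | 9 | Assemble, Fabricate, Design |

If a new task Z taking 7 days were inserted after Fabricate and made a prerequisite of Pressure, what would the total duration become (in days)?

25

Originally the plan takes 25 days.
With Z inserted, Pressure now waits for max(Design, Assemble, Fabricate, Z).
New critical path: Design→Fabricate→Inspect = 12+2+11 = 25 ⇒ 25 days.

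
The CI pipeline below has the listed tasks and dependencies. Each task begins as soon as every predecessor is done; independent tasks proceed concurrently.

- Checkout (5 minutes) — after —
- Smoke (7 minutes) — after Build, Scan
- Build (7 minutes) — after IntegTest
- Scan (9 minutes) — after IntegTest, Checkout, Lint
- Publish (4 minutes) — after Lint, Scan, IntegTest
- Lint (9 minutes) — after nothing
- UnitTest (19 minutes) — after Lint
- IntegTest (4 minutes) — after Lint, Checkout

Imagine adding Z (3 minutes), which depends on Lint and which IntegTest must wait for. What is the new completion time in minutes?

Originally the schedule takes 29 minutes.
With Z inserted, IntegTest now waits for max(Lint, Checkout, Z).
New critical path: Lint→Z→IntegTest→Scan→Smoke = 9+3+4+9+7 = 32 ⇒ 32 minutes.

32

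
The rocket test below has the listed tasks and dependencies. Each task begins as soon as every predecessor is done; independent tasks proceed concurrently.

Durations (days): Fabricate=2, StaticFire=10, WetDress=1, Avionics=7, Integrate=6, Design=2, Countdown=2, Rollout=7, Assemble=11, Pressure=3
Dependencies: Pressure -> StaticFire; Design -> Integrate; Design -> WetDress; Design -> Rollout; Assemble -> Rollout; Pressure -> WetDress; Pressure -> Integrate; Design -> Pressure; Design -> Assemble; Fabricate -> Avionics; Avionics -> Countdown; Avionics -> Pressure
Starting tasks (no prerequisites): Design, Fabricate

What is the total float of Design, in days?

The longest chain is Fabricate→Avionics→Pressure→StaticFire = 2+7+3+10 = 22; overall finish 22 days.
The longest chain containing Design totals 20 days.
Float = 22 − 20 = 2.

2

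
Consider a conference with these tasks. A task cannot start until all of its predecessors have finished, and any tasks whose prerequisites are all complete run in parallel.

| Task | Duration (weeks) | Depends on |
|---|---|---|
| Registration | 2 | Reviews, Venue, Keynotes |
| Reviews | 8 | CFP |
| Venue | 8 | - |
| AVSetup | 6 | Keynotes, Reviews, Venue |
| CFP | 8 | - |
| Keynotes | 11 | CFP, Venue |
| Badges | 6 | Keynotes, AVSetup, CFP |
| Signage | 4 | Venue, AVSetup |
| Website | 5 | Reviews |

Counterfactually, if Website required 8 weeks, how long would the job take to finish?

As given, the longest chain is Venue→Keynotes→AVSetup→Badges = 8+11+6+6 = 31, so the finish is 31 weeks.
Website has 10 weeks of float (longest path through it is 21).
The critical path is still Venue→Keynotes→AVSetup→Badges; finish is now 31 weeks.

31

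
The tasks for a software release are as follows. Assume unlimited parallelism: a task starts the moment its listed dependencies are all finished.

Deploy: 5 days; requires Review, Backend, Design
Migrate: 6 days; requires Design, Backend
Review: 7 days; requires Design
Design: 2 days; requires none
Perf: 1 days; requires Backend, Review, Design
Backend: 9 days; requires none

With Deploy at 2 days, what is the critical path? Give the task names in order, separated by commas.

Backend, Migrate

Baseline: Backend→Migrate = 9+6 = 15 → 15 days.
Deploy is off the critical path — its longest chain is 14 days, giving 1 of slack.
No other chain overtakes it, so the finish is 15 days.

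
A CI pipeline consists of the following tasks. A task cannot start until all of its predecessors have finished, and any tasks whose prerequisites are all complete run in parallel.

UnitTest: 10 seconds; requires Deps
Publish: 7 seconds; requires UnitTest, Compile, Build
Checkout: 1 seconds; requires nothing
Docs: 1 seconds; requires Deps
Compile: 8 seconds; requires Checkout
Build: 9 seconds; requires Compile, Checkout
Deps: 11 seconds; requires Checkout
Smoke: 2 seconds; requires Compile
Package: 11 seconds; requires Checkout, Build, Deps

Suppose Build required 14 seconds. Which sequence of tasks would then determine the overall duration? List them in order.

Actual critical path: Checkout→Compile→Build→Package = 1+8+9+11 = 29 ⇒ 29 seconds.
Since Build is critical, the +5 change carries straight to that chain (now 34 seconds).
The critical path is still Checkout→Compile→Build→Package; finish is now 34 seconds.

Checkout, Compile, Build, Package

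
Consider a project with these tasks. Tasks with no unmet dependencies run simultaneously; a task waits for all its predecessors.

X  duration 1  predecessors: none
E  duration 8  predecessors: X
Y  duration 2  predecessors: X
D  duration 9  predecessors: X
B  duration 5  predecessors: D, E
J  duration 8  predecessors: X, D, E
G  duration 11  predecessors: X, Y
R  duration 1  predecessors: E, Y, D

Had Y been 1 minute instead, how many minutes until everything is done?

Baseline: X→D→J = 1+9+8 = 18 → 18 minutes.
Y is off the critical path — its longest chain is 14 minutes, giving 4 of slack.
No other chain overtakes it, so the finish is 18 minutes.

18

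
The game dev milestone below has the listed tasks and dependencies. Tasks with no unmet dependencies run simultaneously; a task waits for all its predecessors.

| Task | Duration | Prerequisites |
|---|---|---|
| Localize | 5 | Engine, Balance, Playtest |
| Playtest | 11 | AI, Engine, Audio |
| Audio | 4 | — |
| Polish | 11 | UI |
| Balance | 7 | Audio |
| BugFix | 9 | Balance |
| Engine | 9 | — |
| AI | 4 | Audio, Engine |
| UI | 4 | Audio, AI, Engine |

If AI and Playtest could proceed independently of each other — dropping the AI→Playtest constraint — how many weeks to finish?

Before: longest chain Engine→AI→Playtest→Localize = 9+4+11+5 = 29, finish 29.
Without AI→Playtest, Playtest's earliest start moves from 13 to 9.
New critical path: Engine→AI→UI→Polish = 9+4+4+11 = 28 ⇒ 28 weeks.

28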